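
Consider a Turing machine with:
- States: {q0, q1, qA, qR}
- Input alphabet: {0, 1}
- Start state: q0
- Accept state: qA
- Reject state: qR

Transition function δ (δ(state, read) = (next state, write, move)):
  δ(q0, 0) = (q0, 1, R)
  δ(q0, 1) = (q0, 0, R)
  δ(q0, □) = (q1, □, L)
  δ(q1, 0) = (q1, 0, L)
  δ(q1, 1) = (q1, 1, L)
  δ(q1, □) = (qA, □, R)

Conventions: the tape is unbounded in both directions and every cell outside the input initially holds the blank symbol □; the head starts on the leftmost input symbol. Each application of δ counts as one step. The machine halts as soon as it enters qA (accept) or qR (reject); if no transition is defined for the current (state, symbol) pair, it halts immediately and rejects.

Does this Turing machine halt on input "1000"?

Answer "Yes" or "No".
Step 0: [q0]1000 (head at position 0)
Step 1: δ(q0, 1) = (q0, 0, R)  ⊢  0[q0]000 (head at position 1)
Step 2: δ(q0, 0) = (q0, 1, R)  ⊢  01[q0]00 (head at position 2)
Step 3: δ(q0, 0) = (q0, 1, R)  ⊢  011[q0]0 (head at position 3)
Step 4: δ(q0, 0) = (q0, 1, R)  ⊢  0111[q0]□ (head at position 4)
Step 5: δ(q0, □) = (q1, □, L)  ⊢  011[q1]1□ (head at position 3)
Step 6: δ(q1, 1) = (q1, 1, L)  ⊢  01[q1]11□ (head at position 2)
Step 7: δ(q1, 1) = (q1, 1, L)  ⊢  0[q1]111□ (head at position 1)
Step 8: δ(q1, 1) = (q1, 1, L)  ⊢  [q1]0111□ (head at position 0)
Step 9: δ(q1, 0) = (q1, 0, L)  ⊢  [q1]□0111□ (head at position -1)
Step 10: δ(q1, □) = (qA, □, R)  ⊢  □[qA]0111□ (head at position 0)
The machine is in qA, so it halts and accepts.
It halts after 10 steps.

Final answer: Yes - halts after 10 steps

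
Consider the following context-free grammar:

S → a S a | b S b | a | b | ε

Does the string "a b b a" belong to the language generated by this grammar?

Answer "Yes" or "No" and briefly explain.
A derivation exists: S ⇒ a S a ⇒ a b S b a ⇒ a b b a (using S → a S a, S → b S b, then S → ε).

Final answer: Yes - a valid derivation exists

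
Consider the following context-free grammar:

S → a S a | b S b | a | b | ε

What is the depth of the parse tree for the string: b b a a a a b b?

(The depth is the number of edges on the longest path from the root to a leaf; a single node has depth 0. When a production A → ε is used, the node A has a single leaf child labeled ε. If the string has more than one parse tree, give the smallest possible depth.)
The string has even length 8, so its (unique) parse tree peels off matching outer symbols: S → b S b, S → b S b, S → a S a, S → a S a, and finally S → ε for the empty middle.
The S nodes are at depths 0..4; the ε leaf under the innermost S is at depth 5 (terminal leaves are at depths 1..4).
Depth = 5.

Final answer: 5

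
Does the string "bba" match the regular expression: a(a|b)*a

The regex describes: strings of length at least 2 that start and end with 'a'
No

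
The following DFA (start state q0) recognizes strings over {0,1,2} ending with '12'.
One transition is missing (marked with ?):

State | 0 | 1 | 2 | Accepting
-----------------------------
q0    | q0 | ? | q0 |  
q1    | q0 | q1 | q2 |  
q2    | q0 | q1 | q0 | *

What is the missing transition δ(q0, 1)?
q1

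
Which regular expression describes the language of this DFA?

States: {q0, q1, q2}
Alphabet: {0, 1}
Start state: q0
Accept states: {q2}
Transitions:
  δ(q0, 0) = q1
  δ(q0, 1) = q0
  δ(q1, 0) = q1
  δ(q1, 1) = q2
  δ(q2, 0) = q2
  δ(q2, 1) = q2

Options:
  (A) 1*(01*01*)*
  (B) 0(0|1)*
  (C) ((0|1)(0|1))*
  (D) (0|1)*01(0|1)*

Testing sample strings against the DFA:
  '10' -> rejected
  '110' -> rejected
  '10010' -> accepted
  '1101' -> accepted
Checking each option for a counterexample:
  (A) 1*(01*01*)*: ε is rejected by the DFA but matches the regex → eliminated
  (B) 0(0|1)*: '0' is rejected by the DFA but matches the regex → eliminated
  (C) ((0|1)(0|1))*: ε is rejected by the DFA but matches the regex → eliminated
  (D) (0|1)*01(0|1)*: agrees with the DFA on all strings of length ≤ 4
Only (D) (0|1)*01(0|1)* is consistent with the DFA.

Final answer: (D) (0|1)*01(0|1)*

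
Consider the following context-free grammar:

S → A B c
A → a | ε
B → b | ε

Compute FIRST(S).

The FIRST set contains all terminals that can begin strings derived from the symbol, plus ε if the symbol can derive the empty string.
FIRST(A) = {a, ε} (A → a | ε) and FIRST(B) = {b, ε} (B → b | ε).
For S → A B c: add FIRST(A) minus ε = {a}; A is nullable, so also add FIRST(B) minus ε = {b}; B is nullable too, so also add FIRST(c) = {c}. The terminal c is never erased, so S is not nullable and ε is not included.
FIRST(S) = {a, b, c}.

Final answer: {a, b, c}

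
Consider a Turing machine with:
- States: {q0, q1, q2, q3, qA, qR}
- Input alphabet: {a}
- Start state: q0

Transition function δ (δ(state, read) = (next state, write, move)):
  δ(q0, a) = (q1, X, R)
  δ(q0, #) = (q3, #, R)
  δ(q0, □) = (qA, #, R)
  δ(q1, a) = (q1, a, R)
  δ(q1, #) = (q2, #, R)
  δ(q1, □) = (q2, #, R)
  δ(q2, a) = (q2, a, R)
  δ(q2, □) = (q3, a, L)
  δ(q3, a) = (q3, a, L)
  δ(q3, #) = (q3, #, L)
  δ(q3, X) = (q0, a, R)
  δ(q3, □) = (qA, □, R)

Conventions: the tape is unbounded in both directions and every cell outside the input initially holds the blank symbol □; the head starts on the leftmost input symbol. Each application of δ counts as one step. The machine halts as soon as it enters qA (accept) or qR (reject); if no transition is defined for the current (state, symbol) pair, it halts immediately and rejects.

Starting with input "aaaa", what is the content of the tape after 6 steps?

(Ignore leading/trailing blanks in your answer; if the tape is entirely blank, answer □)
Step 0: [q0]aaaa (head at position 0)
Step 1: δ(q0, a) = (q1, X, R)  ⊢  X[q1]aaa (head at position 1)
Step 2: δ(q1, a) = (q1, a, R)  ⊢  Xa[q1]aa (head at position 2)
Step 3: δ(q1, a) = (q1, a, R)  ⊢  Xaa[q1]a (head at position 3)
Step 4: δ(q1, a) = (q1, a, R)  ⊢  Xaaa[q1]□ (head at position 4)
Step 5: δ(q1, □) = (q2, #, R)  ⊢  Xaaa#[q2]□ (head at position 5)
Step 6: δ(q2, □) = (q3, a, L)  ⊢  Xaaa[q3]#a (head at position 4)
Tape after 6 steps (ignoring surrounding blanks): Xaaa#a

Final answer: Tape: Xaaa#a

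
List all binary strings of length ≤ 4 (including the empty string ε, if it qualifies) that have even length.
Checking every binary string of length 0 to 4:
  Length 0: accepted: ε | rejected: (none)
  Length 1: accepted: (none) | rejected: 0, 1
  Length 2: accepted: 00, 01, 10, 11 | rejected: (none)
  Length 3: accepted: (none) | rejected: 000, 001, 010, 011, 100, 101, 110, 111
  Length 4: accepted: 0000, 0001, 0010, 0011, 0100, 0101, 0110, 0111, 1000, 1001, 1010, 1011, 1100, 1101, 1110, 1111 | rejected: (none)
Total: 21 string(s).

Final answer: ε, 00, 01, 10, 11, 0000, 0001, 0010, 0011, 0100, 0101, 0110, 0111, 1000, 1001, 1010, 1011, 1100, 1101, 1110, 1111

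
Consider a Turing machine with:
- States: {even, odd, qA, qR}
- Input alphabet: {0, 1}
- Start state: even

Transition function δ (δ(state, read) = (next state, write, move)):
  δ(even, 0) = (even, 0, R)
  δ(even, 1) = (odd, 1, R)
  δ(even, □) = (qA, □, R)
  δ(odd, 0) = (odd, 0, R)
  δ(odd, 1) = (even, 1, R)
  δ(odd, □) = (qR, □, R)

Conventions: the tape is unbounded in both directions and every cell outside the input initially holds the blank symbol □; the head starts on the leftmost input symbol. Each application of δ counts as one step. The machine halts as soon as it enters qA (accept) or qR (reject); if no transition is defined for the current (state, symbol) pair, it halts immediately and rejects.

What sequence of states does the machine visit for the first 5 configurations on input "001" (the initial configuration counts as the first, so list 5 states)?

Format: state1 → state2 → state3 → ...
Step 0: [even]001 (head at position 0)
Step 1: δ(even, 0) = (even, 0, R)  ⊢  0[even]01 (head at position 1)
Step 2: δ(even, 0) = (even, 0, R)  ⊢  00[even]1 (head at position 2)
Step 3: δ(even, 1) = (odd, 1, R)  ⊢  001[odd]□ (head at position 3)
Step 4: δ(odd, □) = (qR, □, R)  ⊢  001□[qR]□ (head at position 4)
Reading off the states of these 5 configurations: even → even → even → odd → qR

Final answer: even → even → even → odd → qR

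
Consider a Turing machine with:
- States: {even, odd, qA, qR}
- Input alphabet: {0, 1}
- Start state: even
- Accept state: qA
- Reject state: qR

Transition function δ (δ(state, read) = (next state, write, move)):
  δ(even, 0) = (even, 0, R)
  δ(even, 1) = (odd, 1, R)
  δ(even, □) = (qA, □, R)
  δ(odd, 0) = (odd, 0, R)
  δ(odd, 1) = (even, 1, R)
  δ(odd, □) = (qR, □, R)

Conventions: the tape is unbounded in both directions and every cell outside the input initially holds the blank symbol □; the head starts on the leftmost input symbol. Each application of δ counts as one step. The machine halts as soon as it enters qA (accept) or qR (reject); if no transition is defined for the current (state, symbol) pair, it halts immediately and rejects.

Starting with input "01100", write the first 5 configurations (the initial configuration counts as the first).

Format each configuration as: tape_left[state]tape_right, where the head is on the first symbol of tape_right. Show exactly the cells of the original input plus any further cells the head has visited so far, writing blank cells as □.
Step 0: [even]01100 (head at position 0)
Step 1: δ(even, 0) = (even, 0, R)  ⊢  0[even]1100 (head at position 1)
Step 2: δ(even, 1) = (odd, 1, R)  ⊢  01[odd]100 (head at position 2)
Step 3: δ(odd, 1) = (even, 1, R)  ⊢  011[even]00 (head at position 3)
Step 4: δ(even, 0) = (even, 0, R)  ⊢  0110[even]0 (head at position 4)

Final answer: [even]01100 ⊢ 0[even]1100 ⊢ 01[odd]100 ⊢ 011[even]00 ⊢ 0110[even]0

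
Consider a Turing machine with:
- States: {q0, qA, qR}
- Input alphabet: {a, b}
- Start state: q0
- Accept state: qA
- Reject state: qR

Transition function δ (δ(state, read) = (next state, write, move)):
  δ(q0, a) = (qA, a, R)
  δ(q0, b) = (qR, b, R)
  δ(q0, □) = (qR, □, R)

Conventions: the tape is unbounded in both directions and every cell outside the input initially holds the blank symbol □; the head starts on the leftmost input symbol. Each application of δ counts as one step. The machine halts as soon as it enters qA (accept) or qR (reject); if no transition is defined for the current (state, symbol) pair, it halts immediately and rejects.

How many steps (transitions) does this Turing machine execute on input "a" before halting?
Step 0: [q0]a (head at position 0)
Step 1: δ(q0, a) = (qA, a, R)  ⊢  a[qA]□ (head at position 1)
The machine is in qA, so it halts and accepts.
Number of transitions executed: 1.

Final answer: 1 steps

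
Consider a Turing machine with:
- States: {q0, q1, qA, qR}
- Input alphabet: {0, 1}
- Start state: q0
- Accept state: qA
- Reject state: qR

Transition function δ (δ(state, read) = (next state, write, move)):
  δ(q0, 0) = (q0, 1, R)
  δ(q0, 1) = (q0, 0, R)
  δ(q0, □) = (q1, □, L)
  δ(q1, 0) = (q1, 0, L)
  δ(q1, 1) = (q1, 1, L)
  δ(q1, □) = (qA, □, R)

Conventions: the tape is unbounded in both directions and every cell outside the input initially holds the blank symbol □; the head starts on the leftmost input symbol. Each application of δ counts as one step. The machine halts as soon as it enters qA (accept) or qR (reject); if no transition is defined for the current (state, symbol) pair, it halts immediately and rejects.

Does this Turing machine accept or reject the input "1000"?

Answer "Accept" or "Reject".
Step 0: [q0]1000 (head at position 0)
Step 1: δ(q0, 1) = (q0, 0, R)  ⊢  0[q0]000 (head at position 1)
Step 2: δ(q0, 0) = (q0, 1, R)  ⊢  01[q0]00 (head at position 2)
Step 3: δ(q0, 0) = (q0, 1, R)  ⊢  011[q0]0 (head at position 3)
Step 4: δ(q0, 0) = (q0, 1, R)  ⊢  0111[q0]□ (head at position 4)
Step 5: δ(q0, □) = (q1, □, L)  ⊢  011[q1]1□ (head at position 3)
Step 6: δ(q1, 1) = (q1, 1, L)  ⊢  01[q1]11□ (head at position 2)
Step 7: δ(q1, 1) = (q1, 1, L)  ⊢  0[q1]111□ (head at position 1)
Step 8: δ(q1, 1) = (q1, 1, L)  ⊢  [q1]0111□ (head at position 0)
Step 9: δ(q1, 0) = (q1, 0, L)  ⊢  [q1]□0111□ (head at position -1)
Step 10: δ(q1, □) = (qA, □, R)  ⊢  □[qA]0111□ (head at position 0)
The machine is in qA, so it halts and accepts.

Final answer: Accept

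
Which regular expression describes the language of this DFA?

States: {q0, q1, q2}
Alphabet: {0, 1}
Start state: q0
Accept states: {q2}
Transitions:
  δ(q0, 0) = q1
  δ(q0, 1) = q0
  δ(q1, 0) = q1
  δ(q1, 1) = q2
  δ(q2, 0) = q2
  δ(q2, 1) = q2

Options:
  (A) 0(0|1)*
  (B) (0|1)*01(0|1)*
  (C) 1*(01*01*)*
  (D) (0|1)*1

Testing sample strings against the DFA:
  '0011' -> accepted
  '11010' -> accepted
  '0010' -> accepted
  '101' -> accepted
Checking each option for a counterexample:
  (A) 0(0|1)*: '0' is rejected by the DFA but matches the regex → eliminated
  (B) (0|1)*01(0|1)*: agrees with the DFA on all strings of length ≤ 4
  (C) 1*(01*01*)*: ε is rejected by the DFA but matches the regex → eliminated
  (D) (0|1)*1: '1' is rejected by the DFA but matches the regex → eliminated
Only (B) (0|1)*01(0|1)* is consistent with the DFA.

Final answer: (B) (0|1)*01(0|1)*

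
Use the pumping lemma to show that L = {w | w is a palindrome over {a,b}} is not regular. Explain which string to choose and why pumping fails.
Language: L = {w | w is a palindrome over {a,b}} (strings that read the same forwards and backwards)
Step 1: Assume for contradiction that L is regular, with pumping length p.
Step 2: Choose s = a^p b a^p. Then s ∈ L (it reads the same forwards and backwards) and |s| ≥ p.
Step 3: Consider any decomposition s = xyz with |xy| ≤ p and |y| > 0. Since |xy| ≤ p and the first p symbols of s are all a's, y = a^k for some k with 1 ≤ k ≤ p.
Step 4: Pumping up (i = 2): xy²z = a^(p+k) b a^p. Its reverse is a^p b a^(p+k) ≠ a^(p+k) b a^p (the single b is no longer in the middle), so xy²z is not a palindrome and xy²z ∉ L.
This contradicts the pumping lemma, so L is not regular.

Final answer: Choose s = a^p b a^p. Since |xy| ≤ p, y = a^k with k ≥ 1. Then xy²z = a^(p+k) b a^p is not a palindrome, so ∉ L.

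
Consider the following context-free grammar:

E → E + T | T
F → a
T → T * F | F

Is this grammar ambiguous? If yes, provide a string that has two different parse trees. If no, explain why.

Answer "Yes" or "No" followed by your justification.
This is the standard stratified expression grammar: '+' is introduced only by the left-recursive rule E → E + T and '*' only by the left-recursive rule T → T * F, with F → a. For any string, the last '+' must be the one produced at the root E (everything after it is a T containing no '+'), and likewise within each T the last '*' is produced at its root. This fixes the parse tree uniquely (left-associative, '*' binding tighter than '+'), so every string has exactly one parse tree.

Final answer: No - the grammar is unambiguous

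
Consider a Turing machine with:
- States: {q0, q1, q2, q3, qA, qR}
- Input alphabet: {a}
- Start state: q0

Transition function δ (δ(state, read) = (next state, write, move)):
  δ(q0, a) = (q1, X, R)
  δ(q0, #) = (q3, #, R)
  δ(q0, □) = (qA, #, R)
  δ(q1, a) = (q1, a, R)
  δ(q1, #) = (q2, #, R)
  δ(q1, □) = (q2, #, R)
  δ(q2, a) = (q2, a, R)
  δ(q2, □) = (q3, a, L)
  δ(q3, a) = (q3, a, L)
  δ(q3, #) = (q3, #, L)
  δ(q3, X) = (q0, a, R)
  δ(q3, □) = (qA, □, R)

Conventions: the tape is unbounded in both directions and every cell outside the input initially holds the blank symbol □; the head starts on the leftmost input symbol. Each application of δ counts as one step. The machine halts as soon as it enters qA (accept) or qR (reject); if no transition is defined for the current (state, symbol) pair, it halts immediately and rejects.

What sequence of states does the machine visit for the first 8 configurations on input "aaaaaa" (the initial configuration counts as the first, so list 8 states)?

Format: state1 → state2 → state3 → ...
Step 0: [q0]aaaaaa (head at position 0)
Step 1: δ(q0, a) = (q1, X, R)  ⊢  X[q1]aaaaa (head at position 1)
Step 2: δ(q1, a) = (q1, a, R)  ⊢  Xa[q1]aaaa (head at position 2)
Step 3: δ(q1, a) = (q1, a, R)  ⊢  Xaa[q1]aaa (head at position 3)
Step 4: δ(q1, a) = (q1, a, R)  ⊢  Xaaa[q1]aa (head at position 4)
Step 5: δ(q1, a) = (q1, a, R)  ⊢  Xaaaa[q1]a (head at position 5)
Step 6: δ(q1, a) = (q1, a, R)  ⊢  Xaaaaa[q1]□ (head at position 6)
Step 7: δ(q1, □) = (q2, #, R)  ⊢  Xaaaaa#[q2]□ (head at position 7)
Reading off the states of these 8 configurations: q0 → q1 → q1 → q1 → q1 → q1 → q1 → q2

Final answer: q0 → q1 → q1 → q1 → q1 → q1 → q1 → q2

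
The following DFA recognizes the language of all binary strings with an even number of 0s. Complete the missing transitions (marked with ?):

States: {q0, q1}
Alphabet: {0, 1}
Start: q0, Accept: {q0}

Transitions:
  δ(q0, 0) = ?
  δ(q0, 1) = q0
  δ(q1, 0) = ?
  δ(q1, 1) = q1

What each state remembers (consistent with the given transitions and accept states):
  q0: an even number of 0s has been read so far
  q1: an odd number of 0s has been read so far
Filling in the missing entries:
  δ(q0, 0): in q0 (an even number of 0s has been read so far), after reading 0 we have: an odd number of 0s has been read so far → q1
  δ(q1, 0): in q1 (an odd number of 0s has been read so far), after reading 0 we have: an even number of 0s has been read so far → q0

Final answer: δ(q0, 0) = q1; δ(q1, 0) = q0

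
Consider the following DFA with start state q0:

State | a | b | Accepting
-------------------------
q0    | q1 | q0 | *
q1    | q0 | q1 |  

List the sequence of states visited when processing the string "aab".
q0 → q1 → q0 → q0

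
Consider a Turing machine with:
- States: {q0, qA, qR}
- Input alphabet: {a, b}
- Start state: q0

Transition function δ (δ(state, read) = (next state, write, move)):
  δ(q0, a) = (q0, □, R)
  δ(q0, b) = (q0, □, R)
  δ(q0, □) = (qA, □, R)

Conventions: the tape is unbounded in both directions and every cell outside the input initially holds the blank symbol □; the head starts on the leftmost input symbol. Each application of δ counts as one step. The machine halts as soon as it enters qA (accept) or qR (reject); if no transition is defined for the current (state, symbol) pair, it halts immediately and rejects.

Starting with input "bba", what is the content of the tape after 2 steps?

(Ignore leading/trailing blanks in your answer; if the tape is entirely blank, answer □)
Step 0: [q0]bba (head at position 0)
Step 1: δ(q0, b) = (q0, □, R)  ⊢  □[q0]ba (head at position 1)
Step 2: δ(q0, b) = (q0, □, R)  ⊢  □□[q0]a (head at position 2)
Tape after 2 steps (ignoring surrounding blanks): a

Final answer: Tape: a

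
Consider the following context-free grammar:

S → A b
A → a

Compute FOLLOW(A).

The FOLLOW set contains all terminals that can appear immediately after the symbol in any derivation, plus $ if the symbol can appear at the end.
A occurs only in S → A b, where it is immediately followed by the terminal b. So FOLLOW(A) = {b}.

Final answer: {b}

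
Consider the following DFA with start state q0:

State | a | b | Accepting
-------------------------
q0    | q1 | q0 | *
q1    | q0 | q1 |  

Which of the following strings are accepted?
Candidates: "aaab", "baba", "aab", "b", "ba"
"aaab": q0 → q1 → q0 → q1 → q1; q1 is not accepting → rejected
"baba": q0 → q0 → q1 → q1 → q0; q0 is accepting → accepted
"aab": q0 → q1 → q0 → q0; q0 is accepting → accepted
"b": q0 → q0; q0 is accepting → accepted
"ba": q0 → q0 → q1; q1 is not accepting → rejected

Final answer: "baba", "aab", "b"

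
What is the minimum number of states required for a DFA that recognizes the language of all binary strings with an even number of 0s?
Language: binary strings with an even number of 0s
Lower bound (Myhill–Nerode): the prefixes ε, 0 are pairwise distinguishable:
  ε vs 0: suffix ε distinguishes them (ε has zero 0s (accepted), 0 has one 0 (rejected))
So any DFA needs at least 2 states.
Upper bound: a DFA with 2 states exists (one state per class above).
Minimum states: 2

Final answer: 2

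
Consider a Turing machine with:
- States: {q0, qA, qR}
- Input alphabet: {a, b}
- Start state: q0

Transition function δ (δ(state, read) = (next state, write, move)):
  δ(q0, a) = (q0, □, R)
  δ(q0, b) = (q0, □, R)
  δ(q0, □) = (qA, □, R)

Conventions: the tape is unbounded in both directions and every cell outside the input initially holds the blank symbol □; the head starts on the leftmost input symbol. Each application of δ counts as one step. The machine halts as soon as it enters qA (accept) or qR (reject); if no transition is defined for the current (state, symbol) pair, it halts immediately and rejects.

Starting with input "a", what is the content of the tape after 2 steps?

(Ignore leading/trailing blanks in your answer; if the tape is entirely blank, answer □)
Step 0: [q0]a (head at position 0)
Step 1: δ(q0, a) = (q0, □, R)  ⊢  □[q0]□ (head at position 1)
Step 2: δ(q0, □) = (qA, □, R)  ⊢  □□[qA]□ (head at position 2)
Tape after 2 steps (ignoring surrounding blanks): □

Final answer: Tape: □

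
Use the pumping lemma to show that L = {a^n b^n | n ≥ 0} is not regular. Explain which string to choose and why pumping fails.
Language: L = {a^n b^n | n ≥ 0} (equal numbers of a's followed by b's)
Step 1: Assume for contradiction that L is regular, with pumping length p.
Step 2: Choose s = a^p b^p. Then s ∈ L (it has p a's followed by p b's) and |s| ≥ p.
Step 3: Consider any decomposition s = xyz with |xy| ≤ p and |y| > 0. Since |xy| ≤ p and the first p symbols of s are all a's, y = a^k for some k with 1 ≤ k ≤ p.
Step 4: Pumping up (i = 2): xy²z = a^(p+k) b^p, which has more a's than b's, so xy²z ∉ L.
This contradicts the pumping lemma, so L is not regular.

Final answer: Choose s = a^p b^p. Since |xy| ≤ p, y = a^k with k ≥ 1. Then xy²z = a^(p+k) b^p ∉ L.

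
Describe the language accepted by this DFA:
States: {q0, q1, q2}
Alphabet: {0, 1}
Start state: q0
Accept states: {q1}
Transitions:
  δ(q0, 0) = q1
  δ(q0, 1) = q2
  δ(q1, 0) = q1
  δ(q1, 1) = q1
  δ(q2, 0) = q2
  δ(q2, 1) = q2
Analyzing the DFA structure:
Start state: q0
Accept states: {q1}
Interpreting what each state remembers (checking against the transitions):
  q0: nothing has been read yet
  q1: the first symbol was 0
  q2: the first symbol was 1 (trap state)
  δ(q0, 0): in q0 (nothing has been read yet), after reading 0 we have: the first symbol was 0 → q1
  δ(q0, 1): in q0 (nothing has been read yet), after reading 1 we have: the first symbol was 1 (trap state) → q2
  δ(q1, 0): in q1 (the first symbol was 0), after reading 0 we have: the first symbol was 0 → q1
  δ(q1, 1): in q1 (the first symbol was 0), after reading 1 we have: the first symbol was 0 → q1
  δ(q2, 0): in q2 (the first symbol was 1 (trap state)), after reading 0 we have: the first symbol was 1 (trap state) → q2
  δ(q2, 1): in q2 (the first symbol was 1 (trap state)), after reading 1 we have: the first symbol was 1 (trap state) → q2
A string is accepted iff it ends in {q1}, i.e. the first symbol was 0.
Language: All binary strings starting with 0

Final answer: All binary strings starting with 0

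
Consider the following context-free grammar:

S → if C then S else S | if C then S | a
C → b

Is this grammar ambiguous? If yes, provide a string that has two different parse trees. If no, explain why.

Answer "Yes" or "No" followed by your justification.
The 'dangling else' can attach to either if. Two leftmost derivations of  if b then if b then a else a:
  (1) S ⇒ if C then S else S ⇒ if b then S else S ⇒ if b then if C then S else S ⇒ if b then if b then S else S ⇒ if b then if b then a else S ⇒ if b then if b then a else a   (else belongs to the outer if)
  (2) S ⇒ if C then S ⇒ if b then S ⇒ if b then if C then S else S ⇒ if b then if b then S else S ⇒ if b then if b then a else S ⇒ if b then if b then a else a   (else belongs to the inner if)
Two distinct parse trees for the same string, so the grammar is ambiguous.

Final answer: Yes - the string 'if b then if b then a else a' has two distinct leftmost derivations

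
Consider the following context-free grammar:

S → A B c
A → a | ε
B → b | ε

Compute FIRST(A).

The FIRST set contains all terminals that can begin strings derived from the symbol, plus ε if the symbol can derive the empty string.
A → a contributes a; A → ε makes A nullable, contributing ε. FIRST(A) = {a, ε}.

Final answer: {a, ε}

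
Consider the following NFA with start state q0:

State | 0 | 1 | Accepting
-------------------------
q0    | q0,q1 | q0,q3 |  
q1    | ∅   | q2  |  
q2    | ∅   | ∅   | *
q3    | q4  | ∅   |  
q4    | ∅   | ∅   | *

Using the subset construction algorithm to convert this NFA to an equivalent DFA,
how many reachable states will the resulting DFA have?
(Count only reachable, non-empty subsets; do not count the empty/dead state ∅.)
Start subset: {q0}
{q0}: on 0 → {q0, q1}, on 1 → {q0, q3}
{q0, q1}: on 0 → {q0, q1}, on 1 → {q0, q2, q3}
{q0, q3}: on 0 → {q0, q1, q4}, on 1 → {q0, q3}
{q0, q2, q3}: on 0 → {q0, q1, q4}, on 1 → {q0, q3}
{q0, q1, q4}: on 0 → {q0, q1}, on 1 → {q0, q2, q3}
Reachable non-empty subsets: {q0}, {q0, q1}, {q0, q3}, {q0, q2, q3}, {q0, q1, q4} — 5 in total.

Final answer: 5 states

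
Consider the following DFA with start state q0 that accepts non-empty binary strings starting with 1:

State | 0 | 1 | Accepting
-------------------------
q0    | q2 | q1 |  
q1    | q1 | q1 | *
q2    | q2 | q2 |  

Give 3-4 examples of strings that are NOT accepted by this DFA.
Any strings that end in a non-accepting state work; for example:
"001": q0 → q2 → q2 → q2; q2 is not accepting → rejected
"0010": q0 → q2 → q2 → q2 → q2; q2 is not accepting → rejected
"0011": q0 → q2 → q2 → q2 → q2; q2 is not accepting → rejected
"0100": q0 → q2 → q2 → q2 → q2; q2 is not accepting → rejected

Final answer: "001", "0010", "0011", "0100"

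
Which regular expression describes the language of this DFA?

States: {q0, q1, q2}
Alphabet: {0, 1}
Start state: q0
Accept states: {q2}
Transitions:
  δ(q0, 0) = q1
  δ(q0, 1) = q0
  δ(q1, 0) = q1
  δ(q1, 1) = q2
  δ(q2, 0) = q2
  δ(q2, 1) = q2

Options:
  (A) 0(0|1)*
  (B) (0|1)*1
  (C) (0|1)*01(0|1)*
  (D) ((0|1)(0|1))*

Testing sample strings against the DFA:
  '1000' -> rejected
  '1000' -> rejected
  '0000' -> rejected
  '11' -> rejected
Checking each option for a counterexample:
  (A) 0(0|1)*: '0' is rejected by the DFA but matches the regex → eliminated
  (B) (0|1)*1: '1' is rejected by the DFA but matches the regex → eliminated
  (C) (0|1)*01(0|1)*: agrees with the DFA on all strings of length ≤ 4
  (D) ((0|1)(0|1))*: ε is rejected by the DFA but matches the regex → eliminated
Only (C) (0|1)*01(0|1)* is consistent with the DFA.

Final answer: (C) (0|1)*01(0|1)*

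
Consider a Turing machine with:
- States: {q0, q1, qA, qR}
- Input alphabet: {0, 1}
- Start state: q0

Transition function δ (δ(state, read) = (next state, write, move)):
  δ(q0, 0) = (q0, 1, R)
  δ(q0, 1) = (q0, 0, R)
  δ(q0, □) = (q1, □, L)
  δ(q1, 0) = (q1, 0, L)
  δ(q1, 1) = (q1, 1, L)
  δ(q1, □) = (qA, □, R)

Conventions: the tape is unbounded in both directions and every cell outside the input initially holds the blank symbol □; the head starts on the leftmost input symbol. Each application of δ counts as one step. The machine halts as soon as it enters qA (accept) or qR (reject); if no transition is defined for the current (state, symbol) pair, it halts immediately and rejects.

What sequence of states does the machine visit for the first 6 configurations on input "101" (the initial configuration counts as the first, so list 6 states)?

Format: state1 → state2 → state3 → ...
Step 0: [q0]101 (head at position 0)
Step 1: δ(q0, 1) = (q0, 0, R)  ⊢  0[q0]01 (head at position 1)
Step 2: δ(q0, 0) = (q0, 1, R)  ⊢  01[q0]1 (head at position 2)
Step 3: δ(q0, 1) = (q0, 0, R)  ⊢  010[q0]□ (head at position 3)
Step 4: δ(q0, □) = (q1, □, L)  ⊢  01[q1]0□ (head at position 2)
Step 5: δ(q1, 0) = (q1, 0, L)  ⊢  0[q1]10□ (head at position 1)
Reading off the states of these 6 configurations: q0 → q0 → q0 → q0 → q1 → q1

Final answer: q0 → q0 → q0 → q0 → q1 → q1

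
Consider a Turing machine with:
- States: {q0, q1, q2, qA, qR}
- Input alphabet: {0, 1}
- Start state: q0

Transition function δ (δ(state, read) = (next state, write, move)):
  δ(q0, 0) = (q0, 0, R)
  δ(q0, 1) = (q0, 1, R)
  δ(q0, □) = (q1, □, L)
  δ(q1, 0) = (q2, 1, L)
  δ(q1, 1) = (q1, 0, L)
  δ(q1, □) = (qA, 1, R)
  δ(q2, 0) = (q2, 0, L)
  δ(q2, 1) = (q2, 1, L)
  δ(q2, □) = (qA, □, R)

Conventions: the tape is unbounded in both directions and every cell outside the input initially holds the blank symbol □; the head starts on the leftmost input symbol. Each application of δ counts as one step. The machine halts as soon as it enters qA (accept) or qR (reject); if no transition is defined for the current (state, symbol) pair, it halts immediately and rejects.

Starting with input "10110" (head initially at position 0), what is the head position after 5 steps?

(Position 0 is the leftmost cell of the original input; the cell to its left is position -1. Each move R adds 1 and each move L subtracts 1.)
Step 0: [q0]10110 (head at position 0)
Step 1: δ(q0, 1) = (q0, 1, R)  ⊢  1[q0]0110 (head at position 1)
Step 2: δ(q0, 0) = (q0, 0, R)  ⊢  10[q0]110 (head at position 2)
Step 3: δ(q0, 1) = (q0, 1, R)  ⊢  101[q0]10 (head at position 3)
Step 4: δ(q0, 1) = (q0, 1, R)  ⊢  1011[q0]0 (head at position 4)
Step 5: δ(q0, 0) = (q0, 0, R)  ⊢  10110[q0]□ (head at position 5)
Head position after 5 steps: 5

Final answer: Position 5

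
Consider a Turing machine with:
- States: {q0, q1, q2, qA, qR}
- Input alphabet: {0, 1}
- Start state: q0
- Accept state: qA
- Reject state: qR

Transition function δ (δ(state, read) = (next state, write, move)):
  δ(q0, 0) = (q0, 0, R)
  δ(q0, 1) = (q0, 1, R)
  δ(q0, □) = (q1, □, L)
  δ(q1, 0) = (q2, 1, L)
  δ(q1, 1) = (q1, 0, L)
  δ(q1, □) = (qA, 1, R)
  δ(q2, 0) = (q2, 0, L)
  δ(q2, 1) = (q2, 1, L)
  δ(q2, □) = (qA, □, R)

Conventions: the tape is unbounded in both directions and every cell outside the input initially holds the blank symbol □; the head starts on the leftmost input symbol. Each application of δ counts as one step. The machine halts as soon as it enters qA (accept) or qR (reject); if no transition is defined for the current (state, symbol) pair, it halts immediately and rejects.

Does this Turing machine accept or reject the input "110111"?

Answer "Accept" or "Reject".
Step 0: [q0]110111 (head at position 0)
Step 1: δ(q0, 1) = (q0, 1, R)  ⊢  1[q0]10111 (head at position 1)
Step 2: δ(q0, 1) = (q0, 1, R)  ⊢  11[q0]0111 (head at position 2)
Step 3: δ(q0, 0) = (q0, 0, R)  ⊢  110[q0]111 (head at position 3)
Step 4: δ(q0, 1) = (q0, 1, R)  ⊢  1101[q0]11 (head at position 4)
Step 5: δ(q0, 1) = (q0, 1, R)  ⊢  11011[q0]1 (head at position 5)
Step 6: δ(q0, 1) = (q0, 1, R)  ⊢  110111[q0]□ (head at position 6)
Step 7: δ(q0, □) = (q1, □, L)  ⊢  11011[q1]1□ (head at position 5)
Step 8: δ(q1, 1) = (q1, 0, L)  ⊢  1101[q1]10□ (head at position 4)
Step 9: δ(q1, 1) = (q1, 0, L)  ⊢  110[q1]100□ (head at position 3)
Step 10: δ(q1, 1) = (q1, 0, L)  ⊢  11[q1]0000□ (head at position 2)
Step 11: δ(q1, 0) = (q2, 1, L)  ⊢  1[q2]11000□ (head at position 1)
Step 12: δ(q2, 1) = (q2, 1, L)  ⊢  [q2]111000□ (head at position 0)
Step 13: δ(q2, 1) = (q2, 1, L)  ⊢  [q2]□111000□ (head at position -1)
Step 14: δ(q2, □) = (qA, □, R)  ⊢  □[qA]111000□ (head at position 0)
The machine is in qA, so it halts and accepts.

Final answer: Accept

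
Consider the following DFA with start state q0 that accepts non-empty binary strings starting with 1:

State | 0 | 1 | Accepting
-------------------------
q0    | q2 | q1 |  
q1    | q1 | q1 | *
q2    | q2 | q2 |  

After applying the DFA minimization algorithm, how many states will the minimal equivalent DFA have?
All 3 states are reachable from q0, so none can be removed as unreachable.
Table-filling: first mark every (accepting, non-accepting) pair as distinguishable (accepting: {q1}; non-accepting: {q0, q2}).
Round 1: (q0, q2) on '1' go to q1 and q2, already distinguishable → mark.
Every pair of states is distinguishable, so the DFA is already minimal.
Equivalence classes: {q0}, {q1}, {q2} → 3 states.

Final answer: 3 states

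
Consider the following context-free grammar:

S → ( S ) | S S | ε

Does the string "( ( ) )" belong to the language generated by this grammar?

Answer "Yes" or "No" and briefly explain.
A derivation exists: S ⇒ ( S ) ⇒ ( ( S ) ) ⇒ ( ( ) ) (using S → ( S ) twice, then S → ε).

Final answer: Yes - a valid derivation exists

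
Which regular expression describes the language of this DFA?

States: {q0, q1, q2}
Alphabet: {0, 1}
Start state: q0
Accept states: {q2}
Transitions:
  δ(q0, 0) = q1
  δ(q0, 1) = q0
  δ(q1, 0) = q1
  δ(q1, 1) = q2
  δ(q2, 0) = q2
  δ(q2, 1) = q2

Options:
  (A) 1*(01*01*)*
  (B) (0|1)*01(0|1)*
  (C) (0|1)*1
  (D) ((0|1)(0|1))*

Testing sample strings against the DFA:
  '1001' -> accepted
  '1000' -> rejected
  '11' -> rejected
  '00' -> rejected
Checking each option for a counterexample:
  (A) 1*(01*01*)*: ε is rejected by the DFA but matches the regex → eliminated
  (B) (0|1)*01(0|1)*: agrees with the DFA on all strings of length ≤ 4
  (C) (0|1)*1: '1' is rejected by the DFA but matches the regex → eliminated
  (D) ((0|1)(0|1))*: ε is rejected by the DFA but matches the regex → eliminated
Only (B) (0|1)*01(0|1)* is consistent with the DFA.

Final answer: (B) (0|1)*01(0|1)*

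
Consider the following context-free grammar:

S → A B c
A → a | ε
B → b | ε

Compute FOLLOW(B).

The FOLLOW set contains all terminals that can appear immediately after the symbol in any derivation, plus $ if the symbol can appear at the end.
B occurs in S → A B c, immediately followed by the terminal c. So FOLLOW(B) = {c}.

Final answer: {c}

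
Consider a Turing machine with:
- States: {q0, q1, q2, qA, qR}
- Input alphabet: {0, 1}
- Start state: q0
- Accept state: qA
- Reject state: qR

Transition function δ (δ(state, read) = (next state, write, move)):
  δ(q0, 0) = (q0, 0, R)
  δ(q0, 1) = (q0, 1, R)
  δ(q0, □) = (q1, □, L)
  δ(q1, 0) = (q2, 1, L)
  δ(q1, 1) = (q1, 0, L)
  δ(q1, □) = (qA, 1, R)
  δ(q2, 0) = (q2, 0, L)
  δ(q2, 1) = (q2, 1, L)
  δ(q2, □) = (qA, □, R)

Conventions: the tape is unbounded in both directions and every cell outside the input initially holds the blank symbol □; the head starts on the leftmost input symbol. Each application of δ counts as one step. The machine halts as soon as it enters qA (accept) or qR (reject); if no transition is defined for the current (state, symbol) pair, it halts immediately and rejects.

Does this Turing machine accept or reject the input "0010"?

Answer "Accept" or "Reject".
Step 0: [q0]0010 (head at position 0)
Step 1: δ(q0, 0) = (q0, 0, R)  ⊢  0[q0]010 (head at position 1)
Step 2: δ(q0, 0) = (q0, 0, R)  ⊢  00[q0]10 (head at position 2)
Step 3: δ(q0, 1) = (q0, 1, R)  ⊢  001[q0]0 (head at position 3)
Step 4: δ(q0, 0) = (q0, 0, R)  ⊢  0010[q0]□ (head at position 4)
Step 5: δ(q0, □) = (q1, □, L)  ⊢  001[q1]0□ (head at position 3)
Step 6: δ(q1, 0) = (q2, 1, L)  ⊢  00[q2]11□ (head at position 2)
Step 7: δ(q2, 1) = (q2, 1, L)  ⊢  0[q2]011□ (head at position 1)
Step 8: δ(q2, 0) = (q2, 0, L)  ⊢  [q2]0011□ (head at position 0)
Step 9: δ(q2, 0) = (q2, 0, L)  ⊢  [q2]□0011□ (head at position -1)
Step 10: δ(q2, □) = (qA, □, R)  ⊢  □[qA]0011□ (head at position 0)
The machine is in qA, so it halts and accepts.

Final answer: Accept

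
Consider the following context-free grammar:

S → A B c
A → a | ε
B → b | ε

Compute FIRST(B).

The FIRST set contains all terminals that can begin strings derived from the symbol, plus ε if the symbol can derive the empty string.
B → b contributes b; B → ε makes B nullable, contributing ε. FIRST(B) = {b, ε}.

Final answer: {b, ε}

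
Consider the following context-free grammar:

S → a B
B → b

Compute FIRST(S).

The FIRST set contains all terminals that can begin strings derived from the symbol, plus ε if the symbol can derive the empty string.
S has the single production S → a B, whose right-hand side begins with the terminal a. So FIRST(S) = {a}.

Final answer: {a}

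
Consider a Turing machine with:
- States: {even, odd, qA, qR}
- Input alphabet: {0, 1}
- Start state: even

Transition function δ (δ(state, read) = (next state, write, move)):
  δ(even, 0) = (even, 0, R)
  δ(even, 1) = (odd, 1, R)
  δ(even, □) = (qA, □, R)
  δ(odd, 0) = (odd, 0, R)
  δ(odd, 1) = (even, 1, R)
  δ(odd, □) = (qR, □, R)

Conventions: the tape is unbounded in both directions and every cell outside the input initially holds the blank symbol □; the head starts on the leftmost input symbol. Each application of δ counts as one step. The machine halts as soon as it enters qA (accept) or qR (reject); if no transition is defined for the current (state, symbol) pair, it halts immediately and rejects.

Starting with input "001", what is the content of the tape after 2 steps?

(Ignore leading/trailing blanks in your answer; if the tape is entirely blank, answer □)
Step 0: [even]001 (head at position 0)
Step 1: δ(even, 0) = (even, 0, R)  ⊢  0[even]01 (head at position 1)
Step 2: δ(even, 0) = (even, 0, R)  ⊢  00[even]1 (head at position 2)
Tape after 2 steps (ignoring surrounding blanks): 001

Final answer: Tape: 001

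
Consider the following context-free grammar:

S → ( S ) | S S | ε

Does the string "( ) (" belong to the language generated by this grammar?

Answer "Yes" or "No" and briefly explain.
Each production adds parentheses only in matched pairs (S → ( S )) or none at all, so every derived string has equally many '(' and ')'. The string ( ) ( has two '(' and one ')', so it cannot be derived.

Final answer: No - no valid derivation exists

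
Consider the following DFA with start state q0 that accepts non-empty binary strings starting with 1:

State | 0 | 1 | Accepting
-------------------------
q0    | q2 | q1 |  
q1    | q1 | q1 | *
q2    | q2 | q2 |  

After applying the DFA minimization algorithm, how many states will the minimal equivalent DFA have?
All 3 states are reachable from q0, so none can be removed as unreachable.
Table-filling: first mark every (accepting, non-accepting) pair as distinguishable (accepting: {q1}; non-accepting: {q0, q2}).
Round 1: (q0, q2) on '1' go to q1 and q2, already distinguishable → mark.
Every pair of states is distinguishable, so the DFA is already minimal.
Equivalence classes: {q0}, {q1}, {q2} → 3 states.

Final answer: 3 states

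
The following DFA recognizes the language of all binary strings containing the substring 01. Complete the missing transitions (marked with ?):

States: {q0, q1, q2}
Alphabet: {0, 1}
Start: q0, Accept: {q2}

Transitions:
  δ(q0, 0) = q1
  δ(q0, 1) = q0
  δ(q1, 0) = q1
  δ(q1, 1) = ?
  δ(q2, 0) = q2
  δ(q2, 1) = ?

What each state remembers (consistent with the given transitions and accept states):
  q0: 01 not seen yet and the last symbol was not 0
  q1: 01 not seen yet and the last symbol was 0
  q2: the substring 01 has already been seen
Filling in the missing entries:
  δ(q1, 1): in q1 (01 not seen yet and the last symbol was 0), after reading 1 we have: the substring 01 has already been seen → q2
  δ(q2, 1): in q2 (the substring 01 has already been seen), after reading 1 we have: the substring 01 has already been seen → q2

Final answer: δ(q1, 1) = q2; δ(q2, 1) = q2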